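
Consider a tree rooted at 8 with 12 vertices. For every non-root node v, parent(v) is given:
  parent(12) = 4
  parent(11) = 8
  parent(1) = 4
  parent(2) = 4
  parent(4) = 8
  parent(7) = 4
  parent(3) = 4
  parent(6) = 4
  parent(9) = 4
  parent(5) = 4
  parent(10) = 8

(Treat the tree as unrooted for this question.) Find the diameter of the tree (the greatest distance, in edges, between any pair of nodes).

BFS from 10 reaches 5 last, at distance 3; BFS from 5 confirms no node is farther.
Path: 10–8–4–5.

3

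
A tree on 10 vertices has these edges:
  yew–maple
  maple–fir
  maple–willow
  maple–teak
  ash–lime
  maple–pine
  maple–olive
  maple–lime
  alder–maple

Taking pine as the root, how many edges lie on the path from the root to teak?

2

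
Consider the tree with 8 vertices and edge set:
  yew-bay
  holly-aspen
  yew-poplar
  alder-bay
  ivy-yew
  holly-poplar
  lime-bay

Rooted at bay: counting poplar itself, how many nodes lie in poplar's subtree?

3

poplar's subtree: {poplar, holly, aspen}, size 3.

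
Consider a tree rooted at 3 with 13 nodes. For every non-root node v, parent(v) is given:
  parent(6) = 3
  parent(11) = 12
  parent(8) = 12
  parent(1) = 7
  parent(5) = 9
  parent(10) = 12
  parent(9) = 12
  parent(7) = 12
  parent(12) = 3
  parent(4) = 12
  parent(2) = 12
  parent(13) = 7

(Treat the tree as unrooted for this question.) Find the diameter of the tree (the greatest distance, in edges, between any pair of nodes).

Starting from 13, a farthest node is 6 at distance 4.
One longest path: 13 – 7 – 12 – 3 – 6.
So the diameter is 4.

4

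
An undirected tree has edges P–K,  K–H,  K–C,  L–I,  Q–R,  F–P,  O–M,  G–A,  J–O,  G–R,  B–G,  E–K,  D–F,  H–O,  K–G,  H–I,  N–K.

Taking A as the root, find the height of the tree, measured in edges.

J sits deepest: A-G-K-H-O-J — 5 edges from the root.

5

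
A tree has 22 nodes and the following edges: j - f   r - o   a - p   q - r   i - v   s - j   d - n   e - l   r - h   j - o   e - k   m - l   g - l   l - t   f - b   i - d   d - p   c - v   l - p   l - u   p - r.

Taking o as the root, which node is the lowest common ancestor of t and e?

l

Path t→root: t l p r o; path e→root: e l p r o.
First common node: l.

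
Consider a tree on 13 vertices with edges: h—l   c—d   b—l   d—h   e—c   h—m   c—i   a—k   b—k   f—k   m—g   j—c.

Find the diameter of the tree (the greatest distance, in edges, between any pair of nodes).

7

BFS from i reaches a last, at distance 7; BFS from a confirms no node is farther.
Path: i – c – d – h – l – b – k – a.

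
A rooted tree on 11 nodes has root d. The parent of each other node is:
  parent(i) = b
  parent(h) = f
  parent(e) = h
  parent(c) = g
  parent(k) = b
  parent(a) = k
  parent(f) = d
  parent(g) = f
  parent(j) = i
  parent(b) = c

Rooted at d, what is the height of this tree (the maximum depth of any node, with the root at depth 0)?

The longest root-to-leaf path is d-f-g-c-b-i-j (6 edges).

6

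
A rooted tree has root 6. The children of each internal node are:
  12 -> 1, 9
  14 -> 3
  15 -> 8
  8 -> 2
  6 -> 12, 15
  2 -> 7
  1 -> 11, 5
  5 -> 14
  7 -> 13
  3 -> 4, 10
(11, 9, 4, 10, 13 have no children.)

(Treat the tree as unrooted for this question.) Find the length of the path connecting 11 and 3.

The path is 11–1–5–14–3, which has 4 edges.

4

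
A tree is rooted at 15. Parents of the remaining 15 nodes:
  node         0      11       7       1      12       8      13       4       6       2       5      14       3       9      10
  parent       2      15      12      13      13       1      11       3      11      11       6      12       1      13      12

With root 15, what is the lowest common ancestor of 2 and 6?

11

2's ancestor chain is 2, 11, 15 and 6's is 6, 11, 15; they first meet at 11.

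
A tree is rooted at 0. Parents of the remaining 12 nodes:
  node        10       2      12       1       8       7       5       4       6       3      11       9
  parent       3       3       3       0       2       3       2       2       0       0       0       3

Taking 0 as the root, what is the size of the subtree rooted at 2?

4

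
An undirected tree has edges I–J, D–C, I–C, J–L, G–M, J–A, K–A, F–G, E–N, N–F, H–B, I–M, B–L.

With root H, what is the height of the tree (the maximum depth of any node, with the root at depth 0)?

9

A deepest node is E, reached by H-B-L-J-I-M-G-F-N-E.
That path has 9 edges, so the height is 9.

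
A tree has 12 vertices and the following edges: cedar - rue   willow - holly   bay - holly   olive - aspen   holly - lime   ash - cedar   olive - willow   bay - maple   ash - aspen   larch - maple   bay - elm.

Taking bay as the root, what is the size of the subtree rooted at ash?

Descendants of ash (including itself): ash, cedar, rue. That's 3.

3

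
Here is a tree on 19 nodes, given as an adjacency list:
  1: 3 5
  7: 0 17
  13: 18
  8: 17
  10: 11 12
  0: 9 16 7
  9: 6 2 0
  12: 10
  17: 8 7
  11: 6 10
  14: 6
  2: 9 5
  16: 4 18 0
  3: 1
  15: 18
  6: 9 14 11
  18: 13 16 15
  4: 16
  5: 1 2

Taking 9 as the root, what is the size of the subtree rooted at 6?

The subtree rooted at 6 contains: 6, 14, 11, 10, 12 — 5 nodes.

5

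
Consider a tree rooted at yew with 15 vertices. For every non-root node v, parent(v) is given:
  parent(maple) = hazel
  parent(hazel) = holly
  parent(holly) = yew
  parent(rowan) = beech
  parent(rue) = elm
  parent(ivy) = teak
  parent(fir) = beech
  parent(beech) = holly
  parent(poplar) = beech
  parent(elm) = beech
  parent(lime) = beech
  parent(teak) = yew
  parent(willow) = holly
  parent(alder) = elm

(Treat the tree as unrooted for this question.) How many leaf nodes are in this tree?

9

Exactly 9 nodes have a single neighbour: alder, fir, ivy, lime, maple, poplar, rowan, rue, willow.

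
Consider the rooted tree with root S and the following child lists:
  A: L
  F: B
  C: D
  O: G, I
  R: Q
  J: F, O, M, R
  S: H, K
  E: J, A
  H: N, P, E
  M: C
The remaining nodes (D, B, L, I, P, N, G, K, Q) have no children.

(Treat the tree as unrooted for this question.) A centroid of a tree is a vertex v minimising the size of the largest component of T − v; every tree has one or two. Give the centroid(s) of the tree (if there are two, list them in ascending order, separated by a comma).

J

If J is removed the pieces have sizes 8, 3, 3, 2, 2, all ≤ ⌊19/2⌋ = 9.
No neighbour of J does as well, so J is the unique centroid.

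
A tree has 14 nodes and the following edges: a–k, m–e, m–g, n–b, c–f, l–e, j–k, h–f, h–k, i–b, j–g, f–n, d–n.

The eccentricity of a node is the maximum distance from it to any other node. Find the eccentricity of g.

7

The node farthest from g is i, via g-j-k-h-f-n-b-i — 7 edges.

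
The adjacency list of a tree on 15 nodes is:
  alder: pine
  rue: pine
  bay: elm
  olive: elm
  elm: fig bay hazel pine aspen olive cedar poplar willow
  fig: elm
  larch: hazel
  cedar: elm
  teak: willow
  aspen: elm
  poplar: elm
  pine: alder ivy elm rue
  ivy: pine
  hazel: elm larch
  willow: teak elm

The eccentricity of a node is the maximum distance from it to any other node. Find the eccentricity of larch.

Distances from larch peak at 4, attained at ivy (rue, alder, teak also at distance 4).
larch-hazel-elm-pine-ivy

4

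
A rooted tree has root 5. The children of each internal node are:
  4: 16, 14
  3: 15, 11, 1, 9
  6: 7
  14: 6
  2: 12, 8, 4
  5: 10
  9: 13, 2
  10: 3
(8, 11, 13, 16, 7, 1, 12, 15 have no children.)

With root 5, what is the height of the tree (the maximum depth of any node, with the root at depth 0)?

8

The longest root-to-leaf path is 5 → 10 → 3 → 9 → 2 → 4 → 14 → 6 → 7 (8 edges).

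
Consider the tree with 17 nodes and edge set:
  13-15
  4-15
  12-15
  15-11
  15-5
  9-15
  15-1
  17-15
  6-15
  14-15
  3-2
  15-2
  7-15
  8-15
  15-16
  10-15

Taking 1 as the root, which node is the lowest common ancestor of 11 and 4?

15

11's ancestor chain is 11, 15, 1 and 4's is 4, 15, 1; they first meet at 15.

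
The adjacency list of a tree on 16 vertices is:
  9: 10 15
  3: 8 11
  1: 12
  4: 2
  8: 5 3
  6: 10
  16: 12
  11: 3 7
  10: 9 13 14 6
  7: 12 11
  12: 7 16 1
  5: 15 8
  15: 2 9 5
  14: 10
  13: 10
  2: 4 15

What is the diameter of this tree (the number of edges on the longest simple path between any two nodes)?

10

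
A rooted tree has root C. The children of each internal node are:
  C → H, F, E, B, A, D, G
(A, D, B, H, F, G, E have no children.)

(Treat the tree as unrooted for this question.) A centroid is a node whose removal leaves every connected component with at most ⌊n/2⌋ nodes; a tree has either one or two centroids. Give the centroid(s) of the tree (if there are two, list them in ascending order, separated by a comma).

Delete C: the remaining components have sizes 1, 1, 1, 1, 1, 1, 1. Max 1 ≤ 4, so C is a centroid.
No neighbour of C does as well, so C is the unique centroid.

C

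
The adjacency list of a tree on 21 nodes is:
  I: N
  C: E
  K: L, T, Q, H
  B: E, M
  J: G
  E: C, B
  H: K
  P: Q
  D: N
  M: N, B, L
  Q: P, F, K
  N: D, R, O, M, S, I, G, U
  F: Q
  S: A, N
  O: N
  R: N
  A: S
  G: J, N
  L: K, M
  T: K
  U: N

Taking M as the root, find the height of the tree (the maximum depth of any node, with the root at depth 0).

4

The longest root-to-leaf path is M-L-K-Q-P (4 edges).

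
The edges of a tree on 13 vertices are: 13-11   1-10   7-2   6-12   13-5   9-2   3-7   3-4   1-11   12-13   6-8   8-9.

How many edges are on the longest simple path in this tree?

BFS from 10 reaches 4 last, at distance 11; BFS from 4 confirms no node is farther.
Path: 10–1–11–13–12–6–8–9–2–7–3–4.

11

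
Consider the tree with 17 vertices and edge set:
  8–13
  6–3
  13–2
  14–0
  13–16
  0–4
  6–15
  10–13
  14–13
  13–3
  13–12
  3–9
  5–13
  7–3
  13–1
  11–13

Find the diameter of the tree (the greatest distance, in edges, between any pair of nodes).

BFS from 4 reaches 15 last, at distance 6; BFS from 15 confirms no node is farther.
Path: 4 – 0 – 14 – 13 – 3 – 6 – 15.

6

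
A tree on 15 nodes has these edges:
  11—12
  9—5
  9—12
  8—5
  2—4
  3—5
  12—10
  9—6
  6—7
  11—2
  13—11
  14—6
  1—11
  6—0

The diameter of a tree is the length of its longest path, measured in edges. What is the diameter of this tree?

BFS from 7 reaches 4 last, at distance 6; BFS from 4 confirms no node is farther.
Path: 7 – 6 – 9 – 12 – 11 – 2 – 4.

6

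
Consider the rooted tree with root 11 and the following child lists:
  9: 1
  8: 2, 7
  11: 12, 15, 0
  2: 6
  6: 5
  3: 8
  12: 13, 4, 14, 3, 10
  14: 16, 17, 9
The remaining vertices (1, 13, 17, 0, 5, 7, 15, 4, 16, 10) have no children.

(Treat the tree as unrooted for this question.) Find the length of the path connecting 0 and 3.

3

0–11–12–3: 3 edges.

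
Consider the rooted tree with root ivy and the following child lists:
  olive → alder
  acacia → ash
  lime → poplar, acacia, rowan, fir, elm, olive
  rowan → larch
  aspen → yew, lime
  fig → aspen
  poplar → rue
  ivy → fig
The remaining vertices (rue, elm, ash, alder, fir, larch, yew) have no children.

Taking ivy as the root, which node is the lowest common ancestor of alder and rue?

alder's ancestor chain is alder, olive, lime, aspen, fig, ivy and rue's is rue, poplar, lime, aspen, fig, ivy; they first meet at lime.

lime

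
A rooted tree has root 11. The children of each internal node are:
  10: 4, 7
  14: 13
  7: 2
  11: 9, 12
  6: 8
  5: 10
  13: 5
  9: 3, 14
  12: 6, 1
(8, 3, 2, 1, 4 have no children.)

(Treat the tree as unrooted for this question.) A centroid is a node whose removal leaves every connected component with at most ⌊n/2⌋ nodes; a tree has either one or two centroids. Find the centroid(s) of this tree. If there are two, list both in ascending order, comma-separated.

9, 14

Delete 9: the remaining components have sizes 7, 5, 1. Max 7 ≤ 7, so 9 is a centroid.
14 is adjacent to 9 and is also a centroid (the largest component after removing it is likewise 7).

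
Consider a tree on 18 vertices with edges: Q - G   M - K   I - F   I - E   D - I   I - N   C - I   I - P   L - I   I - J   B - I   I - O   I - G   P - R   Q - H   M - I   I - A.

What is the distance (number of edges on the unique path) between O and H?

4

The path is O - I - G - Q - H, which has 4 edges.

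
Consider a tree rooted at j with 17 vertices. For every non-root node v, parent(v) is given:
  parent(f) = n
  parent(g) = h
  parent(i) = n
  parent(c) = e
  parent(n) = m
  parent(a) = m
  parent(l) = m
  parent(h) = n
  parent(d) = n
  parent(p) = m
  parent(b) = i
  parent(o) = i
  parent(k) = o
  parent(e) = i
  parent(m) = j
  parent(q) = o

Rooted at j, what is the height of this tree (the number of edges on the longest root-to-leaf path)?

5

A deepest node is q, reached by j – m – n – i – o – q.
That path has 5 edges, so the height is 5.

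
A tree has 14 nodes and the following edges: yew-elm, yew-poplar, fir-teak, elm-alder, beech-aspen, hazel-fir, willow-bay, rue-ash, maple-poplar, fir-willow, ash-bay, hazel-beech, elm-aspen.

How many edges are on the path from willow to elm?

Walking from willow: willow - fir - hazel - beech - aspen - elm. Length 5.

5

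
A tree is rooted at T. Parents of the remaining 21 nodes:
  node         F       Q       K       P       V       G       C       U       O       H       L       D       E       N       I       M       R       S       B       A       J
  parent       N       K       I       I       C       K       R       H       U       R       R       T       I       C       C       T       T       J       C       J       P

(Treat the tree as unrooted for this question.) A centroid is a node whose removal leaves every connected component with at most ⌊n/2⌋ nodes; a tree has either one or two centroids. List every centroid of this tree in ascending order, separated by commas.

If C is removed the pieces have sizes 9, 8, 2, 1, 1, all ≤ ⌊22/2⌋ = 11.
Every other node leaves some component of size > 11, so the centroid is unique.

C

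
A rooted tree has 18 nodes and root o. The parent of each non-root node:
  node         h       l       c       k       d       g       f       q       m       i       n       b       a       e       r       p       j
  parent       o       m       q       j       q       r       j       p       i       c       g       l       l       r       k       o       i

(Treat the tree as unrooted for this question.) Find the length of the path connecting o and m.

The path is o–p–q–c–i–m, which has 5 edges.

5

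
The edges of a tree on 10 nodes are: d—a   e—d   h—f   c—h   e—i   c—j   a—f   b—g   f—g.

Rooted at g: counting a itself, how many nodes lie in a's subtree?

4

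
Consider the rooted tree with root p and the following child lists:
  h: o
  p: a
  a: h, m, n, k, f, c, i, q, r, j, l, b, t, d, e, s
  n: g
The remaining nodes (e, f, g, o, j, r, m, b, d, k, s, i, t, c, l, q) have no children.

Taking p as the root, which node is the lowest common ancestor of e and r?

a

Ancestors of e (toward the root): e, a, p.
Ancestors of r: r, a, p.
The deepest node appearing in both lists is a.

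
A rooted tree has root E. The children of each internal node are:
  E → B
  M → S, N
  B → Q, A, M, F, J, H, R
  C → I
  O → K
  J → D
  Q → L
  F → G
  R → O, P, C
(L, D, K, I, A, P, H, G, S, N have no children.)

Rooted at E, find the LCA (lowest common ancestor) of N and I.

Path N→root: N M B E; path I→root: I C R B E.
First common node: B.

B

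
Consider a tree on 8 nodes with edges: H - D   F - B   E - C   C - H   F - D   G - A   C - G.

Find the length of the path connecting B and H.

3

B – F – D – H: 3 edges.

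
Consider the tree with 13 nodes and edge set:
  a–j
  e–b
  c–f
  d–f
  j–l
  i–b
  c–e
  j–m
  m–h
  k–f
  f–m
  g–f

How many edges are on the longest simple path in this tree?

7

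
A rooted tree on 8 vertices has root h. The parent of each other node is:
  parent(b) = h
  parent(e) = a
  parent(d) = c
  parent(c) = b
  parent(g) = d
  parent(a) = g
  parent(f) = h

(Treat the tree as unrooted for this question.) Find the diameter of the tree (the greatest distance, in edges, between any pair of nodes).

7

A longest path is e-a-g-d-c-b-h-f, with 7 edges.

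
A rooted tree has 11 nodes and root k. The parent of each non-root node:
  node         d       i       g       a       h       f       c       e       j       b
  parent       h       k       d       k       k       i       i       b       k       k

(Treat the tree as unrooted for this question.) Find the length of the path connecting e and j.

3

e–b–k–j: 3 edges.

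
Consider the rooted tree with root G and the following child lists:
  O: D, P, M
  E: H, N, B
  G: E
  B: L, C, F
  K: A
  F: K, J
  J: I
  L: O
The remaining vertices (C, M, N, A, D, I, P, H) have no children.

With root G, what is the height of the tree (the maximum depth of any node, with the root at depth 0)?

5

A deepest node is A, reached by G–E–B–F–K–A.
That path has 5 edges, so the height is 5.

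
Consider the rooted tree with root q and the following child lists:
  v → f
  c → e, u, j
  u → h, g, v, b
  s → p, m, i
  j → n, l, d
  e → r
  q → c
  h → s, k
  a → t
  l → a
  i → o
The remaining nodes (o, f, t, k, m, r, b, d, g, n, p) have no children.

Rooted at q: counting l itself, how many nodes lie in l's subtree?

The subtree rooted at l contains: l, a, t — 3 nodes.

3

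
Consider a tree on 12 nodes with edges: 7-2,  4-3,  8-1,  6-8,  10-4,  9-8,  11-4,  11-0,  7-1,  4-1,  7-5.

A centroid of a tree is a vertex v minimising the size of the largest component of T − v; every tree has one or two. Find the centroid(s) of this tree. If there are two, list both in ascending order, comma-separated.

Delete 1: the remaining components have sizes 5, 3, 3. Max 5 ≤ 6, so 1 is a centroid.
Every other node leaves some component of size > 6, so the centroid is unique.

1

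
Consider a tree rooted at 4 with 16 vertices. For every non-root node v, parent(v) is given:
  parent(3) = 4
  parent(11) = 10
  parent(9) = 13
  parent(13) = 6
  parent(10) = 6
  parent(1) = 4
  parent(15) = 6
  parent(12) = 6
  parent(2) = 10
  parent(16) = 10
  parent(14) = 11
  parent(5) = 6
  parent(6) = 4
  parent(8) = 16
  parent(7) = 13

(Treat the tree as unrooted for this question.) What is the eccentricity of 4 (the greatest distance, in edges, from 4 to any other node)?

A farthest node from 4 is 14 (8 also at distance 4).
The path 4–6–10–11–14 has 4 edges.

4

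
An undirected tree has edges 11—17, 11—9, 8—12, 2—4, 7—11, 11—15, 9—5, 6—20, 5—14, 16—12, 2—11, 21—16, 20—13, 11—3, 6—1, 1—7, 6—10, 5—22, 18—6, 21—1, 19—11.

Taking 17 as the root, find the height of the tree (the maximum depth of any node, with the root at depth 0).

The longest root-to-leaf path is 17 – 11 – 7 – 1 – 21 – 16 – 12 – 8 (7 edges).

7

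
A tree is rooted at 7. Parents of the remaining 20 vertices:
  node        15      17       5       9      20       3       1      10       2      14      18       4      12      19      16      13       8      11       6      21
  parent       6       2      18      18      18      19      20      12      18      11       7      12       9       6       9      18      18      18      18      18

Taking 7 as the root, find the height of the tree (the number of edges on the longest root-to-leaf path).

A deepest node is 10, reached by 7–18–9–12–10.
That path has 4 edges, so the height is 4.

4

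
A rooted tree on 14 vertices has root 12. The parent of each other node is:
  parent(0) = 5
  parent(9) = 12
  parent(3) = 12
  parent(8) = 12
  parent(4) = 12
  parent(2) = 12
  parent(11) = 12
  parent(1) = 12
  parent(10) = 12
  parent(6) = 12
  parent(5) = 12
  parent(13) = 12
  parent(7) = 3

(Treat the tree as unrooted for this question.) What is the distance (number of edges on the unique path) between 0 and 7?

The path is 0 - 5 - 12 - 3 - 7, which has 4 edges.

4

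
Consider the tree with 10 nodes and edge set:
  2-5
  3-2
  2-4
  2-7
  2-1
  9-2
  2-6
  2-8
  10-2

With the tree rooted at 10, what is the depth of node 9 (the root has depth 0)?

2

10 → 2 → 9 — 2 edges.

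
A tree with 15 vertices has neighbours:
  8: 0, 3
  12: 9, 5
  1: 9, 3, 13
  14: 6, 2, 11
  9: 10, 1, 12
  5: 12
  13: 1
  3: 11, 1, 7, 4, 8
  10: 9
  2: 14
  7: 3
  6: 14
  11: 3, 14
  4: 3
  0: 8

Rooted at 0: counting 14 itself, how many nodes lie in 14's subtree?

Descendants of 14 (including itself): 14, 6, 2. That's 3.

3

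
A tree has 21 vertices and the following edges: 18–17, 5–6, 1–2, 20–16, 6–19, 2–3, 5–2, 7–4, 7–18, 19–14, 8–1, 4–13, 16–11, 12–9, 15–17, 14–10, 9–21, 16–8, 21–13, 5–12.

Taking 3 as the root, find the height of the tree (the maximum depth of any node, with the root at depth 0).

15 sits deepest: 3 – 2 – 5 – 12 – 9 – 21 – 13 – 4 – 7 – 18 – 17 – 15 — 11 edges from the root.

11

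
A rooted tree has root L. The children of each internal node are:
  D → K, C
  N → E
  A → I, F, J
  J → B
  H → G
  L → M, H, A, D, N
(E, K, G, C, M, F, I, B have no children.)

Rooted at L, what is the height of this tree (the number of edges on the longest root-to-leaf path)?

3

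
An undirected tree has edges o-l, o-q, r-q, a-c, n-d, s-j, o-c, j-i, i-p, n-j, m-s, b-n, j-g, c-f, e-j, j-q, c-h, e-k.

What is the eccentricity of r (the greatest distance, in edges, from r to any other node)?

4

Distances from r peak at 4, attained at k (b, d, a, h, f, p, m also at distance 4).
r-q-j-e-k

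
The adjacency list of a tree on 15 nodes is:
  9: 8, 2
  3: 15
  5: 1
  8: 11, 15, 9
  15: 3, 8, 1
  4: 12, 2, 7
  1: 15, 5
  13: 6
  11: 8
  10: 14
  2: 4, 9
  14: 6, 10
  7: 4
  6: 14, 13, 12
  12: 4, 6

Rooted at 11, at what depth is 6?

Path from 11 to 6: 11 – 8 – 9 – 2 – 4 – 12 – 6, which has 6 edges.

6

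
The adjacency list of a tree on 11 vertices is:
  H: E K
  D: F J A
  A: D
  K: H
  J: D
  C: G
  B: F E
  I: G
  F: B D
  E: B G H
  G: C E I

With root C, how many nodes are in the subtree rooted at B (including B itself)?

B's subtree: {B, F, D, J, A}, size 5.

5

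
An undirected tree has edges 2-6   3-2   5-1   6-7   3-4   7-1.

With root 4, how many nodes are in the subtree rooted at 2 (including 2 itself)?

5

Descendants of 2 (including itself): 2, 6, 7, 1, 5. That's 5.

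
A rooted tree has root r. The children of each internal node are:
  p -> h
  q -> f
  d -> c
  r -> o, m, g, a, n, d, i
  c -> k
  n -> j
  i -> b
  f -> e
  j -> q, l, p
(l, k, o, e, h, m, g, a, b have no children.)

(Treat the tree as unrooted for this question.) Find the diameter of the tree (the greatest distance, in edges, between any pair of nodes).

8

A longest path is e–f–q–j–n–r–d–c–k, with 8 edges.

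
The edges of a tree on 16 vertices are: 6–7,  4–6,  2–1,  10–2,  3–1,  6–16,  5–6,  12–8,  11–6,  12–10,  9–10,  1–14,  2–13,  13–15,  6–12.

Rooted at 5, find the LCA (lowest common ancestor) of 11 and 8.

11's ancestor chain is 11, 6, 5 and 8's is 8, 12, 6, 5; they first meet at 6.

6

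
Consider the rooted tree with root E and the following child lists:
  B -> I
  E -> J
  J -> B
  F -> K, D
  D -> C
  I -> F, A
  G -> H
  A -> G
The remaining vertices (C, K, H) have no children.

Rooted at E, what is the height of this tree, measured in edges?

6

A deepest node is C, reached by E–J–B–I–F–D–C.
That path has 6 edges, so the height is 6.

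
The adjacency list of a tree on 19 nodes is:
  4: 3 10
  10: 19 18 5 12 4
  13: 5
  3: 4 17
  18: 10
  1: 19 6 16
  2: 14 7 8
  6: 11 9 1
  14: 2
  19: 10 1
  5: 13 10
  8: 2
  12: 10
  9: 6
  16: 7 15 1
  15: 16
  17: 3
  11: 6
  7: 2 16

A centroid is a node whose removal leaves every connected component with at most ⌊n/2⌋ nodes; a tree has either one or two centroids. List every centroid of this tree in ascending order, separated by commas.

Delete 1: the remaining components have sizes 9, 6, 3. Max 9 ≤ 9, so 1 is a centroid.
Every other node leaves some component of size > 9, so the centroid is unique.

1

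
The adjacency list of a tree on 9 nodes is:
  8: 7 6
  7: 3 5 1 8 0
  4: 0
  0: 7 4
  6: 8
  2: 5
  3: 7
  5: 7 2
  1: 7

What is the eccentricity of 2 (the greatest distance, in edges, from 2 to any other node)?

4

Distances from 2 peak at 4, attained at 4 (6 also at distance 4).
2-5-7-0-4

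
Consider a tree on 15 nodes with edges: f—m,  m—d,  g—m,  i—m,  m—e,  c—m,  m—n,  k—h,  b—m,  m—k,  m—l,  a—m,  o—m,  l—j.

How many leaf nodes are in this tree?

Degree-1 nodes: a, b, c, d, e, f, g, h, i, j, n, o — 12 of them.

12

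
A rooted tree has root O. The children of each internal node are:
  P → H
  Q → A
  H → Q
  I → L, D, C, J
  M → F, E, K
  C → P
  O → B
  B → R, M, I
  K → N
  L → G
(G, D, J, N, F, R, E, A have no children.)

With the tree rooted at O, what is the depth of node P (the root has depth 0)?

4

O – B – I – C – P — 4 edges.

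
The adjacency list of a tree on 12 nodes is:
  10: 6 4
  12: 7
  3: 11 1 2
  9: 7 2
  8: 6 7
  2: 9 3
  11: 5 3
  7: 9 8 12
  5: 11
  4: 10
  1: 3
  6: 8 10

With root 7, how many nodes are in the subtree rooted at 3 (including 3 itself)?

4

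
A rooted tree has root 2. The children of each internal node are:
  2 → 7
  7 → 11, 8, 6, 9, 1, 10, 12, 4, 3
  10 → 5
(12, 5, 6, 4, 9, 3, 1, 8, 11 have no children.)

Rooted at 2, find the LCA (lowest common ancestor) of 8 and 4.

8's ancestor chain is 8, 7, 2 and 4's is 4, 7, 2; they first meet at 7.

7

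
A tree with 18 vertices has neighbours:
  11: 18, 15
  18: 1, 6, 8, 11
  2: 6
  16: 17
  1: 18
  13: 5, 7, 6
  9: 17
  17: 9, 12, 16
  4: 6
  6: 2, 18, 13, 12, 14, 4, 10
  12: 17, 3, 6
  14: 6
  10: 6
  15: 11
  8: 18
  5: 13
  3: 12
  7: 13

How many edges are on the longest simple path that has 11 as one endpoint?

Distances from 11 peak at 5, attained at 16 (9 also at distance 5).
11 – 18 – 6 – 12 – 17 – 16

5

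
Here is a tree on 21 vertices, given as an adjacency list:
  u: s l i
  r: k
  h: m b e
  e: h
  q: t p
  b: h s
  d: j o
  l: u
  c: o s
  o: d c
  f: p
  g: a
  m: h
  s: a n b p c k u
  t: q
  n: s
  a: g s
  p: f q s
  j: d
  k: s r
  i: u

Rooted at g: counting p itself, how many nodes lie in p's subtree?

4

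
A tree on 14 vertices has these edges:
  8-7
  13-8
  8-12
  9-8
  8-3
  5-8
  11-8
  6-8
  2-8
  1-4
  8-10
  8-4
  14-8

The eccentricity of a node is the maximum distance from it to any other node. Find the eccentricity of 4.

Distances from 4 peak at 2, attained at 5 (3, 7, 13, 14, 6, 9, 10, 12, 11, 2 also at distance 2).
4 – 8 – 5

2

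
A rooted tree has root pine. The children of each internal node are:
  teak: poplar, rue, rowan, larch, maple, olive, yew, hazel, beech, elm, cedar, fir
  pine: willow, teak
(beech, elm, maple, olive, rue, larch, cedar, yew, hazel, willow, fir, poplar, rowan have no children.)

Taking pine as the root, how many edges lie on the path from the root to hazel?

2

Path from pine to hazel: pine–teak–hazel, which has 2 edges.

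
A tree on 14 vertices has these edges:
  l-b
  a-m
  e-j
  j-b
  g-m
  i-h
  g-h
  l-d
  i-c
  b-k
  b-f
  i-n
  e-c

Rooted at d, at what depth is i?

6

d → l → b → j → e → c → i — 6 edges.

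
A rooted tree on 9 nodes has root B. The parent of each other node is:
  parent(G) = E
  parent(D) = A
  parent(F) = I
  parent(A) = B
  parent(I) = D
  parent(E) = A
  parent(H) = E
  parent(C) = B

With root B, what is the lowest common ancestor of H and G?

E

H's ancestor chain is H, E, A, B and G's is G, E, A, B; they first meet at E.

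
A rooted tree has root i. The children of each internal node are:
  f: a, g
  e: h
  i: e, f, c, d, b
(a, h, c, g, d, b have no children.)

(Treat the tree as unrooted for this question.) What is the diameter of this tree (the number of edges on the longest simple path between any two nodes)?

4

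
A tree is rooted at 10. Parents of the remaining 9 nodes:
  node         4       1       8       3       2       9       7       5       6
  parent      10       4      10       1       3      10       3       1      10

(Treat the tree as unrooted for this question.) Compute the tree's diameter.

BFS from 8 reaches 7 last, at distance 5; BFS from 7 confirms no node is farther.
Path: 8-10-4-1-3-7.

5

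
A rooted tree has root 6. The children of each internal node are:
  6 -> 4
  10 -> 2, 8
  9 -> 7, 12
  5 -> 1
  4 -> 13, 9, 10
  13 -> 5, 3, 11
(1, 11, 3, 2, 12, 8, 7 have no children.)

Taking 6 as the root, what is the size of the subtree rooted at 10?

Descendants of 10 (including itself): 10, 2, 8. That's 3.

3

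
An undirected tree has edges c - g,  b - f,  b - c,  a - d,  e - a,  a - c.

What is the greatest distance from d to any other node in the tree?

A farthest node from d is f.
The path d-a-c-b-f has 4 edges.

4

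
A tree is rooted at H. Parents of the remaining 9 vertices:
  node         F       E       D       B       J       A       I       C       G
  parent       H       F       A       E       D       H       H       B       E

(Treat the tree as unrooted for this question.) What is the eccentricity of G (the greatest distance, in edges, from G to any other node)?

6

Distances from G peak at 6, attained at J.
G–E–F–H–A–D–J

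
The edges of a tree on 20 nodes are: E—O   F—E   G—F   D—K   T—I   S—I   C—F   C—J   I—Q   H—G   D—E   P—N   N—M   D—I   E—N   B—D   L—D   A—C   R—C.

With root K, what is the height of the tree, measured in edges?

5

A deepest node is H, reached by K–D–E–F–G–H.
That path has 5 edges, so the height is 5.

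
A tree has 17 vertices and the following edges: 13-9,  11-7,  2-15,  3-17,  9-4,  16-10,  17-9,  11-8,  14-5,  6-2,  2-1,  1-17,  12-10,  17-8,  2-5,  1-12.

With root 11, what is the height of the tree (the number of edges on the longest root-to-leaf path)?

A deepest node is 16, reached by 11-8-17-1-12-10-16.
That path has 6 edges, so the height is 6.

6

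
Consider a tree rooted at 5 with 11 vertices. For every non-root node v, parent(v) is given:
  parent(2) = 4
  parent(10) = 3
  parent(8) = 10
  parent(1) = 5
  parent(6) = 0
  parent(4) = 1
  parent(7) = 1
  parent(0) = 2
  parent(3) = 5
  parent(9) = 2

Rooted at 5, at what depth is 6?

5

Path from 5 to 6: 5 – 1 – 4 – 2 – 0 – 6, which has 5 edges.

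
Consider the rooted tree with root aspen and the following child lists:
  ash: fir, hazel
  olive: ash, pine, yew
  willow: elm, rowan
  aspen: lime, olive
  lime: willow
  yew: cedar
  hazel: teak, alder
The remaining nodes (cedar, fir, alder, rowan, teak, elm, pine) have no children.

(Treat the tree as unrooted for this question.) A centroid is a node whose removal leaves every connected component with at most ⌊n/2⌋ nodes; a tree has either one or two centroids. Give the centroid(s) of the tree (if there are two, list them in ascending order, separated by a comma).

olive

If olive is removed the pieces have sizes 5, 5, 2, 1, all ≤ ⌊14/2⌋ = 7.
Every other node leaves some component of size > 7, so the centroid is unique.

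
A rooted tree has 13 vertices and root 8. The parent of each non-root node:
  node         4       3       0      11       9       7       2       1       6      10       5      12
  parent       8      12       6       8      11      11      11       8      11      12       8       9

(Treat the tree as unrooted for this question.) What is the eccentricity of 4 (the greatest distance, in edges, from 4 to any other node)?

A farthest node from 4 is 3 (10 also at distance 5).
The path 4 – 8 – 11 – 9 – 12 – 3 has 5 edges.

5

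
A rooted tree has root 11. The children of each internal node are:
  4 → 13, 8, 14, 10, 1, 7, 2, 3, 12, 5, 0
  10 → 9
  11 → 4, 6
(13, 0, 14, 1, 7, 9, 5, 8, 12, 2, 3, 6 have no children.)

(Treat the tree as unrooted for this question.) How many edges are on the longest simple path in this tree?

A longest path is 6-11-4-10-9, with 4 edges.

4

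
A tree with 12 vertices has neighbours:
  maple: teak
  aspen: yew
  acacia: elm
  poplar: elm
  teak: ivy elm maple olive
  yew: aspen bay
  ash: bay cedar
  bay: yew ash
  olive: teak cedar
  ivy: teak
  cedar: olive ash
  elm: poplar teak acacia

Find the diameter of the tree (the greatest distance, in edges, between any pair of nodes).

8

A longest path is aspen–yew–bay–ash–cedar–olive–teak–elm–acacia, with 8 edges.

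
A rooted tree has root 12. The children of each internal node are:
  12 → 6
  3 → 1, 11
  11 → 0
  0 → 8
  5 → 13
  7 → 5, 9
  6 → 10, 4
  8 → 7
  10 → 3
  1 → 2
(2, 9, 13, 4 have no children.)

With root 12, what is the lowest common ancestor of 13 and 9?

Path 13→root: 13 5 7 8 0 11 3 10 6 12; path 9→root: 9 7 8 0 11 3 10 6 12.
First common node: 7.

7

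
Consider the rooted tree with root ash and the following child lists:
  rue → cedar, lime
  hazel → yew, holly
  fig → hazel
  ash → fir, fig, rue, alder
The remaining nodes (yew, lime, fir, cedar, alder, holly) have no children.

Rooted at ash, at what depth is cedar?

Climbing from cedar to the root: cedar–rue–ash. That's 2 steps.

2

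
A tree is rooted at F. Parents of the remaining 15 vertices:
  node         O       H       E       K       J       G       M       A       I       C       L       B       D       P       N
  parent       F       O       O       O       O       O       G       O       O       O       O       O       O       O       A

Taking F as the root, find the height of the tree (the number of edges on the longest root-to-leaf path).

3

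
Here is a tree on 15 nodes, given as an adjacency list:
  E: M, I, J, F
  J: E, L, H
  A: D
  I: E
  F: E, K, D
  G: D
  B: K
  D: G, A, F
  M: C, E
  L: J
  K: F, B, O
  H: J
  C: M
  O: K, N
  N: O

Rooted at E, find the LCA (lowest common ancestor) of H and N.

Path H→root: H J E; path N→root: N O K F E.
First common node: E.

E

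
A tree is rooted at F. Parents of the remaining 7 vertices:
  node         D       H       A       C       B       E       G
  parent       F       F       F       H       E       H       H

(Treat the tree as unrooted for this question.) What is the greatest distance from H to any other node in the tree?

Distances from H peak at 2, attained at A (B, D also at distance 2).
H – F – A

2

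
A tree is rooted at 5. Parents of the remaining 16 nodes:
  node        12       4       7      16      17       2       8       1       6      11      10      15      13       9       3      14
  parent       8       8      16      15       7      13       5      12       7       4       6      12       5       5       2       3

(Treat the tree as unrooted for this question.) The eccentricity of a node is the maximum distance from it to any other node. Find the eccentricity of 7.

A farthest node from 7 is 14.
The path 7 – 16 – 15 – 12 – 8 – 5 – 13 – 2 – 3 – 14 has 9 edges.

9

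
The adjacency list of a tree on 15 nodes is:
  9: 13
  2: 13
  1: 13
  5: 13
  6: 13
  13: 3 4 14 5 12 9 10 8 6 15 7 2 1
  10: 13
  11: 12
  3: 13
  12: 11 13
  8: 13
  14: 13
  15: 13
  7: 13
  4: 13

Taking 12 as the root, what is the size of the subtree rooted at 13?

13

13's subtree: {13, 6, 15, 5, 1, 7, 14, 2, 4, 10, 8, 9, 3}, size 13.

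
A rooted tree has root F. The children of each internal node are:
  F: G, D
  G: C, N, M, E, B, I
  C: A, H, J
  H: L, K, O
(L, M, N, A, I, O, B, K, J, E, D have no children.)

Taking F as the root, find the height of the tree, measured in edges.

4

The longest root-to-leaf path is F–G–C–H–K (4 edges).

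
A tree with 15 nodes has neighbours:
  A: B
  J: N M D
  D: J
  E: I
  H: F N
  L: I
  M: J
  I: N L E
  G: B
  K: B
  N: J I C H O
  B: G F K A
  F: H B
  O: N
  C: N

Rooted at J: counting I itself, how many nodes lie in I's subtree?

Descendants of I (including itself): I, E, L. That's 3.

3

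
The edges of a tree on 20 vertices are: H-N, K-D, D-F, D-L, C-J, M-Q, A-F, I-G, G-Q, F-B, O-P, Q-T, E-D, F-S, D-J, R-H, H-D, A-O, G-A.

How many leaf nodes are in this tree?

Degree-1 nodes: B, C, E, I, K, L, M, N, P, R, S, T — 12 of them.

12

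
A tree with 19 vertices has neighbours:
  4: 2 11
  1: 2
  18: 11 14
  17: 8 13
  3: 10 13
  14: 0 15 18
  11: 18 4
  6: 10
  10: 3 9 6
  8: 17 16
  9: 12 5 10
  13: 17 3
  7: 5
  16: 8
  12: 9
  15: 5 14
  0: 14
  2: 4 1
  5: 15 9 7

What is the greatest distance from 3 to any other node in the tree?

A farthest node from 3 is 1.
The path 3-10-9-5-15-14-18-11-4-2-1 has 10 edges.

10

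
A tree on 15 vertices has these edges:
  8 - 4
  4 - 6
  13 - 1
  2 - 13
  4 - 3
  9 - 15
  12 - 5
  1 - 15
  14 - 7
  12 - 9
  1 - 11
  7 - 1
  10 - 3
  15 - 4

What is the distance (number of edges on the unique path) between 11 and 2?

3

11 - 1 - 13 - 2: 3 edges.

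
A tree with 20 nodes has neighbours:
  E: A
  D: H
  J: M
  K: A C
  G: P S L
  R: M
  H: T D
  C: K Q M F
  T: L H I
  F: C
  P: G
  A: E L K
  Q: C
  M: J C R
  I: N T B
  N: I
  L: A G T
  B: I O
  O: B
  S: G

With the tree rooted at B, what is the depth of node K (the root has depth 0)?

5

Path from B to K: B–I–T–L–A–K, which has 5 edges.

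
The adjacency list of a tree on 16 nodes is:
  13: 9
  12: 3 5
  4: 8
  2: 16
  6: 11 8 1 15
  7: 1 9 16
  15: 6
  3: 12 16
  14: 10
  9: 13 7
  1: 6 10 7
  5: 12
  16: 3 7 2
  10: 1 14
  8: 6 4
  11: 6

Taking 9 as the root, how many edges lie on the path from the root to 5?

Climbing from 5 to the root: 5 → 12 → 3 → 16 → 7 → 9. That's 5 steps.

5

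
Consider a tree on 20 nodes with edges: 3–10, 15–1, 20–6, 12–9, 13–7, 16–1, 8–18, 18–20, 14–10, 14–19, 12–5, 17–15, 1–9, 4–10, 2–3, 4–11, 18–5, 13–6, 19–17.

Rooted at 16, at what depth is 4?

7

Path from 16 to 4: 16 – 1 – 15 – 17 – 19 – 14 – 10 – 4, which has 7 edges.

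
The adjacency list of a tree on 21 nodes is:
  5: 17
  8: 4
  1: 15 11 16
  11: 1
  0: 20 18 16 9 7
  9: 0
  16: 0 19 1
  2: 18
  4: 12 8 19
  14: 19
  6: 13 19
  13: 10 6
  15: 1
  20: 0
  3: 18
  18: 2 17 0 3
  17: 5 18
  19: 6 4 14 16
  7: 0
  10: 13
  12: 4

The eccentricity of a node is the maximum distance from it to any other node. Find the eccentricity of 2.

7

A farthest node from 2 is 10.
The path 2-18-0-16-19-6-13-10 has 7 edges.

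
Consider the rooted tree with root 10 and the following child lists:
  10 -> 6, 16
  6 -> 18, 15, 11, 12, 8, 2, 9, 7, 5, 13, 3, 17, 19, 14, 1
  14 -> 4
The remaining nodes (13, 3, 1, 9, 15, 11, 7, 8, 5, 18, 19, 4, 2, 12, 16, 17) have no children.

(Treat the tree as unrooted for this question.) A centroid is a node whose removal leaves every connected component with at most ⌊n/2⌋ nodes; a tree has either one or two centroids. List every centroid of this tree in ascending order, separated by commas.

6

Removing 6 splits the tree into components of sizes 2, 2, 1, 1, 1, 1, 1, 1, 1, 1, 1, 1, 1, 1, 1, 1; the largest is 2 ≤ ⌊19/2⌋ = 9.
No neighbour of 6 does as well, so 6 is the unique centroid.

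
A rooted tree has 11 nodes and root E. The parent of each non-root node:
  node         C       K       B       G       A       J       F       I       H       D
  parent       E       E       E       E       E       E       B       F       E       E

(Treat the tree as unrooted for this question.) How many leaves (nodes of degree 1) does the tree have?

Degree-1 nodes: A, C, D, G, H, I, J, K — 8 of them.

8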